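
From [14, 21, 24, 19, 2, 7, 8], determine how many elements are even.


Check each element:
  14 is even
  21 is odd
  24 is even
  19 is odd
  2 is even
  7 is odd
  8 is even
Evens: [14, 24, 2, 8]
Count of evens = 4
Final answer: 4


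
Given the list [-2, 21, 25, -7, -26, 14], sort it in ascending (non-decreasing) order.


Original list: [-2, 21, 25, -7, -26, 14]
Repeatedly take the smallest remaining element:
  Remaining [-2, 21, 25, -7, -26, 14] -> smallest is -26
  Remaining [-2, 21, 25, -7, 14] -> smallest is -7
  Remaining [-2, 21, 25, 14] -> smallest is -2
  Remaining [21, 25, 14] -> smallest is 14
  Remaining [21, 25] -> smallest is 21
  Remaining [25] -> smallest is 25
Collecting the picks in order gives the sorted list.
Final answer: [-26, -7, -2, 14, 21, 25]


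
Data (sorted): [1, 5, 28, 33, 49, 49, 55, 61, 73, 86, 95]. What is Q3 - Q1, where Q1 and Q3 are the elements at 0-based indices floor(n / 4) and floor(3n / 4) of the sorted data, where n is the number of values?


The data has n = 11 elements.
Q1 index = floor(11 / 4) = floor(2.75) = 2; Q3 index = floor(3 * 11 / 4) = floor(8.25) = 8
Q1 = element at index 2 = 28
Q3 = element at index 8 = 73
IQR = 73 - 28 = 45
Final answer: 45


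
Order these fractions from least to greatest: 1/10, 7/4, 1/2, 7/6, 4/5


Convert to decimal for comparison:
  1/10 = 0.1
  7/4 = 1.75
  1/2 = 0.5
  7/6 = 1.1667
  4/5 = 0.8
Decimals in increasing order: 0.1 < 0.5 < 0.8 < 1.1667 < 1.75
Writing each back as its fraction gives the sorted order.
Final answer: 1/10, 1/2, 4/5, 7/6, 7/4


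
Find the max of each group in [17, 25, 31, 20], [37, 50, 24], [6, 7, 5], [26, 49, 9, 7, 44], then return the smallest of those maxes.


Find max of each group:
  Group 1: [17, 25, 31, 20] -> max = 31
  Group 2: [37, 50, 24] -> max = 50
  Group 3: [6, 7, 5] -> max = 7
  Group 4: [26, 49, 9, 7, 44] -> max = 49
Maxes: [31, 50, 7, 49]
Minimum of maxes = 7
Final answer: 7


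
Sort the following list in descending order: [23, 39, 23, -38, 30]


Original list: [23, 39, 23, -38, 30]
Repeatedly take the largest remaining element:
  Remaining [23, 39, 23, -38, 30] -> largest is 39
  Remaining [23, 23, -38, 30] -> largest is 30
  Remaining [23, 23, -38] -> largest is 23
  Remaining [23, -38] -> largest is 23
  Remaining [-38] -> largest is -38
Collecting the picks in order gives the descending list.
Final answer: [39, 30, 23, 23, -38]


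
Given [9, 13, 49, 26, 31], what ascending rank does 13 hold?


Sort ascending: [9, 13, 26, 31, 49]
Find 13 in the sorted list.
13 is at position 2 (1-indexed).
Final answer: 2


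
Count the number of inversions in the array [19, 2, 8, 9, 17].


For each element, count the later elements that are smaller than it:
  19 (index 0): smaller elements after it = [2, 8, 9, 17] -> 4
  2 (index 1): smaller elements after it = [] -> 0
  8 (index 2): smaller elements after it = [] -> 0
  9 (index 3): smaller elements after it = [] -> 0
Total inversions = 4 + 0 + 0 + 0 = 4
Final answer: 4


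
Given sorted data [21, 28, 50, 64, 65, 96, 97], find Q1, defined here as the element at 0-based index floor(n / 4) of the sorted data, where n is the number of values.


The list has n = 7 elements.
Q1 index = floor(7 / 4) = floor(1.75) = 1
Counting from index 0 in the sorted data, the element at index 1 is 28.
Final answer: 28


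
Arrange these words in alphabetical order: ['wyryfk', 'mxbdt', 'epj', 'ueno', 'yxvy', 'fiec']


Compare strings character by character (the first differing letter decides):
  'epj' < 'fiec' since 'e' < 'f' at position 1
  'fiec' < 'mxbdt' since 'f' < 'm' at position 1
  'mxbdt' < 'ueno' since 'm' < 'u' at position 1
  'ueno' < 'wyryfk' since 'u' < 'w' at position 1
  'wyryfk' < 'yxvy' since 'w' < 'y' at position 1
Chaining these comparisons gives the alphabetical order.
Final answer: ['epj', 'fiec', 'mxbdt', 'ueno', 'wyryfk', 'yxvy']


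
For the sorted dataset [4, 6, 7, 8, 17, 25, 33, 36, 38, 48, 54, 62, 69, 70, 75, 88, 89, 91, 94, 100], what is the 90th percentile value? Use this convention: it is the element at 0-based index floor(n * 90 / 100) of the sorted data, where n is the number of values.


The dataset has n = 20 elements.
Index = floor(20 * 90 / 100) = floor(1800 / 100) = floor(18) = 18
Counting from index 0 in the sorted data, the element at index 18 is 94.
Final answer: 94


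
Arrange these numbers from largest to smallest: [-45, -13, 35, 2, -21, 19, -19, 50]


Original list: [-45, -13, 35, 2, -21, 19, -19, 50]
Repeatedly take the largest remaining element:
  Remaining [-45, -13, 35, 2, -21, 19, -19, 50] -> largest is 50
  Remaining [-45, -13, 35, 2, -21, 19, -19] -> largest is 35
  Remaining [-45, -13, 2, -21, 19, -19] -> largest is 19
  Remaining [-45, -13, 2, -21, -19] -> largest is 2
  Remaining [-45, -13, -21, -19] -> largest is -13
  Remaining [-45, -21, -19] -> largest is -19
  Remaining [-45, -21] -> largest is -21
  Remaining [-45] -> largest is -45
Collecting the picks in order gives the descending list.
Final answer: [50, 35, 19, 2, -13, -19, -21, -45]


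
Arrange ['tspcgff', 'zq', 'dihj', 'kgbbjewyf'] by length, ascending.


Compute lengths:
  'tspcgff' has length 7
  'zq' has length 2
  'dihj' has length 4
  'kgbbjewyf' has length 9
Lengths in increasing order: 2 < 4 < 7 < 9
Listing the words in that order gives the answer.
Final answer: ['zq', 'dihj', 'tspcgff', 'kgbbjewyf']


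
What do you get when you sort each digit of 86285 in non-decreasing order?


The number 86285 has digits: 8, 6, 2, 8, 5
Sorted: 2, 5, 6, 8, 8
Joining the sorted digits gives the result.
Final answer: 25688


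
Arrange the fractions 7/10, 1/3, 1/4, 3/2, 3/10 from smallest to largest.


Convert to decimal for comparison:
  7/10 = 0.7
  1/3 = 0.3333
  1/4 = 0.25
  3/2 = 1.5
  3/10 = 0.3
Decimals in increasing order: 0.25 < 0.3 < 0.3333 < 0.7 < 1.5
Writing each back as its fraction gives the sorted order.
Final answer: 1/4, 3/10, 1/3, 7/10, 3/2


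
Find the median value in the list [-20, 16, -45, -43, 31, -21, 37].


First, sort the list: [-45, -43, -21, -20, 16, 31, 37]
The list has 7 elements (odd count).
The middle index is 3 (0-based), and the element there is -20.
Final answer: -20


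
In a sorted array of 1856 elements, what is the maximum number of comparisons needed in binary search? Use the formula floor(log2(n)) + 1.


Binary search halves the search space each step.
Maximum comparisons = floor(log2(1856)) + 1
log2(1856) = 10.858
floor(log2(1856)) = 10, so 10 + 1 = 11
Final answer: 11


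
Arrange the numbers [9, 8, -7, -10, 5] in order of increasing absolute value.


Compute absolute values:
  |9| = 9
  |8| = 8
  |-7| = 7
  |-10| = 10
  |5| = 5
Absolute values in increasing order: 5 < 7 < 8 < 9 < 10
Listing the original numbers in that order gives the answer.
Final answer: [5, -7, 8, 9, -10]


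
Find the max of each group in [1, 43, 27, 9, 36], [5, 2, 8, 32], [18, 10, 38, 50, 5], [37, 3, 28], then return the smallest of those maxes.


Find max of each group:
  Group 1: [1, 43, 27, 9, 36] -> max = 43
  Group 2: [5, 2, 8, 32] -> max = 32
  Group 3: [18, 10, 38, 50, 5] -> max = 50
  Group 4: [37, 3, 28] -> max = 37
Maxes: [43, 32, 50, 37]
Minimum of maxes = 32
Final answer: 32


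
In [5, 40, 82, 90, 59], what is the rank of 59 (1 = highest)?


Sort descending: [90, 82, 59, 40, 5]
Find 59 in the sorted list.
59 is at position 3.
Final answer: 3


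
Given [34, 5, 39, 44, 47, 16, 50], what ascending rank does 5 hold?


Sort ascending: [5, 16, 34, 39, 44, 47, 50]
Find 5 in the sorted list.
5 is at position 1 (1-indexed).
Final answer: 1


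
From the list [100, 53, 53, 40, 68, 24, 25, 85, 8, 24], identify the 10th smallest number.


Sort ascending: [8, 24, 24, 25, 40, 53, 53, 68, 85, 100]
The 10th element (1-indexed) is at index 9.
Value = 100
Final answer: 100


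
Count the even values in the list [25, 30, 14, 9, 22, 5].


Check each element:
  25 is odd
  30 is even
  14 is even
  9 is odd
  22 is even
  5 is odd
Evens: [30, 14, 22]
Count of evens = 3
Final answer: 3


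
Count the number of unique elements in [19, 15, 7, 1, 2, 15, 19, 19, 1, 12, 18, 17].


List all unique values:
Distinct values: [1, 2, 7, 12, 15, 17, 18, 19]
Count = 8
Final answer: 8


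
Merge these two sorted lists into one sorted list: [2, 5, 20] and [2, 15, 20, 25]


List A: [2, 5, 20]
List B: [2, 15, 20, 25]
Repeatedly compare the front elements and take the smaller:
  2 vs 2 -> take 2
  5 vs 2 -> take 2
  5 vs 15 -> take 5
  20 vs 15 -> take 15
  20 vs 20 -> take 20
  A is exhausted; append the rest of B: [20, 25]
Final answer: [2, 2, 5, 15, 20, 20, 25]


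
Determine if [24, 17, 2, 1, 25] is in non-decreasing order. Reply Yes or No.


Check consecutive pairs:
  24 <= 17? False
  17 <= 2? False
  2 <= 1? False
  1 <= 25? True
3 consecutive pair(s) are out of order, so the list is not sorted.
Final answer: No


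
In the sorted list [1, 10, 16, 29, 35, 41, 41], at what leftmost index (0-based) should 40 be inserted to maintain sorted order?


List is sorted: [1, 10, 16, 29, 35, 41, 41]
We need the leftmost position where 40 can be inserted, i.e. the first index whose element is >= 40 (or the end of the list if none is).
Binary search with low=0, high=7 (0-based indices):
  low=0, high=7, mid=3: a[3]=29 < 40, so low = 4
  low=4, high=7, mid=5: a[5]=41 >= 40, so high = 5
  low=4, high=5, mid=4: a[4]=35 < 40, so low = 5
Now low = high = 5, so the insertion index is 5.
Final answer: 5


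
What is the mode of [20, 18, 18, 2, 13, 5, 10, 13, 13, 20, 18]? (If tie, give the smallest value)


Count the frequency of each value:
  2 appears 1 time(s)
  5 appears 1 time(s)
  10 appears 1 time(s)
  13 appears 3 time(s)
  18 appears 3 time(s)
  20 appears 2 time(s)
Maximum frequency is 3.
Values reaching that frequency: [13, 18]; the smallest is 13.
Final answer: 13


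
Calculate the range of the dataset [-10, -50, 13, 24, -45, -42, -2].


Maximum value: 24
Minimum value: -50
Range = 24 - (-50) = 74
Final answer: 74


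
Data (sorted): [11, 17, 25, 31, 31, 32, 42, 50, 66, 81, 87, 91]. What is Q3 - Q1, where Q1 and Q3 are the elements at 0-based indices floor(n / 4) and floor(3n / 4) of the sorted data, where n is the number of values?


The data has n = 12 elements.
Q1 index = floor(12 / 4) = floor(3) = 3; Q3 index = floor(3 * 12 / 4) = floor(9) = 9
Q1 = element at index 3 = 31
Q3 = element at index 9 = 81
IQR = 81 - 31 = 50
Final answer: 50


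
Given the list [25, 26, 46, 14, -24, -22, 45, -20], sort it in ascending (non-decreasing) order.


Original list: [25, 26, 46, 14, -24, -22, 45, -20]
Repeatedly take the smallest remaining element:
  Remaining [25, 26, 46, 14, -24, -22, 45, -20] -> smallest is -24
  Remaining [25, 26, 46, 14, -22, 45, -20] -> smallest is -22
  Remaining [25, 26, 46, 14, 45, -20] -> smallest is -20
  Remaining [25, 26, 46, 14, 45] -> smallest is 14
  Remaining [25, 26, 46, 45] -> smallest is 25
  Remaining [26, 46, 45] -> smallest is 26
  Remaining [46, 45] -> smallest is 45
  Remaining [46] -> smallest is 46
Collecting the picks in order gives the sorted list.
Final answer: [-24, -22, -20, 14, 25, 26, 45, 46]


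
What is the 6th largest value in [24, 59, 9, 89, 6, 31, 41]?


Sort descending: [89, 59, 41, 31, 24, 9, 6]
The 6th element (1-indexed) is at index 5.
Value = 9
Final answer: 9


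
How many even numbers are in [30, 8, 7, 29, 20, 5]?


Check each element:
  30 is even
  8 is even
  7 is odd
  29 is odd
  20 is even
  5 is odd
Evens: [30, 8, 20]
Count of evens = 3
Final answer: 3


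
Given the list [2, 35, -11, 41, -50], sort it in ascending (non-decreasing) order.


Original list: [2, 35, -11, 41, -50]
Repeatedly take the smallest remaining element:
  Remaining [2, 35, -11, 41, -50] -> smallest is -50
  Remaining [2, 35, -11, 41] -> smallest is -11
  Remaining [2, 35, 41] -> smallest is 2
  Remaining [35, 41] -> smallest is 35
  Remaining [41] -> smallest is 41
Collecting the picks in order gives the sorted list.
Final answer: [-50, -11, 2, 35, 41]


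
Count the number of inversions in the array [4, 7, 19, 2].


For each element, count the later elements that are smaller than it:
  4 (index 0): smaller elements after it = [2] -> 1
  7 (index 1): smaller elements after it = [2] -> 1
  19 (index 2): smaller elements after it = [2] -> 1
Total inversions = 1 + 1 + 1 = 3
Final answer: 3


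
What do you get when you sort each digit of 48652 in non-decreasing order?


The number 48652 has digits: 4, 8, 6, 5, 2
Sorted: 2, 4, 5, 6, 8
Joining the sorted digits gives the result.
Final answer: 24568


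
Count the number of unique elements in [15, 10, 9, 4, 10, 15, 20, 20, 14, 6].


List all unique values:
Distinct values: [4, 6, 9, 10, 14, 15, 20]
Count = 7
Final answer: 7


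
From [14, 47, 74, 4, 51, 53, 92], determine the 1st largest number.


Sort descending: [92, 74, 53, 51, 47, 14, 4]
The 1st element (1-indexed) is at index 0.
Value = 92
Final answer: 92


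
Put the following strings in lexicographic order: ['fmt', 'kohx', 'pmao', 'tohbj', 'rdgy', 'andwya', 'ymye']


Compare strings character by character (the first differing letter decides):
  'andwya' < 'fmt' since 'a' < 'f' at position 1
  'fmt' < 'kohx' since 'f' < 'k' at position 1
  'kohx' < 'pmao' since 'k' < 'p' at position 1
  'pmao' < 'rdgy' since 'p' < 'r' at position 1
  'rdgy' < 'tohbj' since 'r' < 't' at position 1
  'tohbj' < 'ymye' since 't' < 'y' at position 1
Chaining these comparisons gives the alphabetical order.
Final answer: ['andwya', 'fmt', 'kohx', 'pmao', 'rdgy', 'tohbj', 'ymye']


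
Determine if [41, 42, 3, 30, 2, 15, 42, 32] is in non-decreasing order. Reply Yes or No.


Check consecutive pairs:
  41 <= 42? True
  42 <= 3? False
  3 <= 30? True
  30 <= 2? False
  2 <= 15? True
  15 <= 42? True
  42 <= 32? False
3 consecutive pair(s) are out of order, so the list is not sorted.
Final answer: No


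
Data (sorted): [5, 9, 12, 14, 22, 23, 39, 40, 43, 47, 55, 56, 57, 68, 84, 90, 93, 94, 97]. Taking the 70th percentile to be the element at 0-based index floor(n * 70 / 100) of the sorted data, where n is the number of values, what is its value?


The dataset has n = 19 elements.
Index = floor(19 * 70 / 100) = floor(1330 / 100) = floor(13.3) = 13
Counting from index 0 in the sorted data, the element at index 13 is 68.
Final answer: 68


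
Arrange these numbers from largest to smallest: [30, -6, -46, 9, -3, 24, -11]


Original list: [30, -6, -46, 9, -3, 24, -11]
Repeatedly take the largest remaining element:
  Remaining [30, -6, -46, 9, -3, 24, -11] -> largest is 30
  Remaining [-6, -46, 9, -3, 24, -11] -> largest is 24
  Remaining [-6, -46, 9, -3, -11] -> largest is 9
  Remaining [-6, -46, -3, -11] -> largest is -3
  Remaining [-6, -46, -11] -> largest is -6
  Remaining [-46, -11] -> largest is -11
  Remaining [-46] -> largest is -46
Collecting the picks in order gives the descending list.
Final answer: [30, 24, 9, -3, -6, -11, -46]


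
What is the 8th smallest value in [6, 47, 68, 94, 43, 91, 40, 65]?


Sort ascending: [6, 40, 43, 47, 65, 68, 91, 94]
The 8th element (1-indexed) is at index 7.
Value = 94
Final answer: 94


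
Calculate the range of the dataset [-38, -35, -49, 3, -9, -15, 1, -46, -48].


Maximum value: 3
Minimum value: -49
Range = 3 - (-49) = 52
Final answer: 52


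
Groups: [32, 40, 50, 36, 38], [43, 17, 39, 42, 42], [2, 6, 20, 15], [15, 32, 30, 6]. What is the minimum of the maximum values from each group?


Find max of each group:
  Group 1: [32, 40, 50, 36, 38] -> max = 50
  Group 2: [43, 17, 39, 42, 42] -> max = 43
  Group 3: [2, 6, 20, 15] -> max = 20
  Group 4: [15, 32, 30, 6] -> max = 32
Maxes: [50, 43, 20, 32]
Minimum of maxes = 20
Final answer: 20


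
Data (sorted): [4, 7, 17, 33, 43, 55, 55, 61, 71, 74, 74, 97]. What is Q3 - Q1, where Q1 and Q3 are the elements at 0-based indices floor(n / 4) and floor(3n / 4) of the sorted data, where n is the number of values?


The data has n = 12 elements.
Q1 index = floor(12 / 4) = floor(3) = 3; Q3 index = floor(3 * 12 / 4) = floor(9) = 9
Q1 = element at index 3 = 33
Q3 = element at index 9 = 74
IQR = 74 - 33 = 41
Final answer: 41


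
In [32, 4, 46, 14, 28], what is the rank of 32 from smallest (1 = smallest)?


Sort ascending: [4, 14, 28, 32, 46]
Find 32 in the sorted list.
32 is at position 4 (1-indexed).
Final answer: 4


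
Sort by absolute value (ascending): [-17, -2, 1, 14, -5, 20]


Compute absolute values:
  |-17| = 17
  |-2| = 2
  |1| = 1
  |14| = 14
  |-5| = 5
  |20| = 20
Absolute values in increasing order: 1 < 2 < 5 < 14 < 17 < 20
Listing the original numbers in that order gives the answer.
Final answer: [1, -2, -5, 14, -17, 20]


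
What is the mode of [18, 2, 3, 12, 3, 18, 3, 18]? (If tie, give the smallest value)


Count the frequency of each value:
  2 appears 1 time(s)
  3 appears 3 time(s)
  12 appears 1 time(s)
  18 appears 3 time(s)
Maximum frequency is 3.
Values reaching that frequency: [3, 18]; the smallest is 3.
Final answer: 3


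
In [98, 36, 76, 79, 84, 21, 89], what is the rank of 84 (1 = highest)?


Sort descending: [98, 89, 84, 79, 76, 36, 21]
Find 84 in the sorted list.
84 is at position 3.
Final answer: 3


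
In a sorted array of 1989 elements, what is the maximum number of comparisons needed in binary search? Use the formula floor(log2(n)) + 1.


Binary search halves the search space each step.
Maximum comparisons = floor(log2(1989)) + 1
log2(1989) = 10.9578
floor(log2(1989)) = 10, so 10 + 1 = 11
Final answer: 11


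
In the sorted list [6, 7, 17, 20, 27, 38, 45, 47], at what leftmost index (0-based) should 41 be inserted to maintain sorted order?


List is sorted: [6, 7, 17, 20, 27, 38, 45, 47]
We need the leftmost position where 41 can be inserted, i.e. the first index whose element is >= 41 (or the end of the list if none is).
Binary search with low=0, high=8 (0-based indices):
  low=0, high=8, mid=4: a[4]=27 < 41, so low = 5
  low=5, high=8, mid=6: a[6]=45 >= 41, so high = 6
  low=5, high=6, mid=5: a[5]=38 < 41, so low = 6
Now low = high = 6, so the insertion index is 6.
Final answer: 6


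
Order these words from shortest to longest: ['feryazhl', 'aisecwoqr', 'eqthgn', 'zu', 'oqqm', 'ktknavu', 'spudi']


Compute lengths:
  'feryazhl' has length 8
  'aisecwoqr' has length 9
  'eqthgn' has length 6
  'zu' has length 2
  'oqqm' has length 4
  'ktknavu' has length 7
  'spudi' has length 5
Lengths in increasing order: 2 < 4 < 5 < 6 < 7 < 8 < 9
Listing the words in that order gives the answer.
Final answer: ['zu', 'oqqm', 'spudi', 'eqthgn', 'ktknavu', 'feryazhl', 'aisecwoqr']


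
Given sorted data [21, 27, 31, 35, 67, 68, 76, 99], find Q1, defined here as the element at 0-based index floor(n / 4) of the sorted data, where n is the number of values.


The list has n = 8 elements.
Q1 index = floor(8 / 4) = floor(2) = 2
Counting from index 0 in the sorted data, the element at index 2 is 31.
Final answer: 31


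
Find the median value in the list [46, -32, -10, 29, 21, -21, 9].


First, sort the list: [-32, -21, -10, 9, 21, 29, 46]
The list has 7 elements (odd count).
The middle index is 3 (0-based), and the element there is 9.
Final answer: 9


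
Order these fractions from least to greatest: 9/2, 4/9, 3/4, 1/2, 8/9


Convert to decimal for comparison:
  9/2 = 4.5
  4/9 = 0.4444
  3/4 = 0.75
  1/2 = 0.5
  8/9 = 0.8889
Decimals in increasing order: 0.4444 < 0.5 < 0.75 < 0.8889 < 4.5
Writing each back as its fraction gives the sorted order.
Final answer: 4/9, 1/2, 3/4, 8/9, 9/2


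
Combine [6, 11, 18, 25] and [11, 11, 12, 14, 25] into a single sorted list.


List A: [6, 11, 18, 25]
List B: [11, 11, 12, 14, 25]
Repeatedly compare the front elements and take the smaller:
  6 vs 11 -> take 6
  11 vs 11 -> take 11
  18 vs 11 -> take 11
  18 vs 11 -> take 11
  18 vs 12 -> take 12
  18 vs 14 -> take 14
  18 vs 25 -> take 18
  25 vs 25 -> take 25
  A is exhausted; append the rest of B: [25]
Final answer: [6, 11, 11, 11, 12, 14, 18, 25, 25]


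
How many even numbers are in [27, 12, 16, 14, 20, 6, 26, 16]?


Check each element:
  27 is odd
  12 is even
  16 is even
  14 is even
  20 is even
  6 is even
  26 is even
  16 is even
Evens: [12, 16, 14, 20, 6, 26, 16]
Count of evens = 7
Final answer: 7


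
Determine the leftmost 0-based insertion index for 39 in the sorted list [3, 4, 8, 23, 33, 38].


List is sorted: [3, 4, 8, 23, 33, 38]
We need the leftmost position where 39 can be inserted, i.e. the first index whose element is >= 39 (or the end of the list if none is).
Binary search with low=0, high=6 (0-based indices):
  low=0, high=6, mid=3: a[3]=23 < 39, so low = 4
  low=4, high=6, mid=5: a[5]=38 < 39, so low = 6
Now low = high = 6, so the insertion index is 6.
Final answer: 6


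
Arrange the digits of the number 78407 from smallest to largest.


The number 78407 has digits: 7, 8, 4, 0, 7
Sorted: 0, 4, 7, 7, 8
Joining the sorted digits gives the result.
Final answer: 04778


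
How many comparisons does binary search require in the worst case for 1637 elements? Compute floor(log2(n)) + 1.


Binary search halves the search space each step.
Maximum comparisons = floor(log2(1637)) + 1
log2(1637) = 10.6768
floor(log2(1637)) = 10, so 10 + 1 = 11
Final answer: 11


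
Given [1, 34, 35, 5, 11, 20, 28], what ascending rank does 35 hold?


Sort ascending: [1, 5, 11, 20, 28, 34, 35]
Find 35 in the sorted list.
35 is at position 7 (1-indexed).
Final answer: 7


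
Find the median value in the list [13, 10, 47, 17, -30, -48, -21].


First, sort the list: [-48, -30, -21, 10, 13, 17, 47]
The list has 7 elements (odd count).
The middle index is 3 (0-based), and the element there is 10.
Final answer: 10


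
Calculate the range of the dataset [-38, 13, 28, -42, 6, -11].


Maximum value: 28
Minimum value: -42
Range = 28 - (-42) = 70
Final answer: 70


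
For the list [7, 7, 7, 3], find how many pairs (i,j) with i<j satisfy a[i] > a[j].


For each element, count the later elements that are smaller than it:
  7 (index 0): smaller elements after it = [3] -> 1
  7 (index 1): smaller elements after it = [3] -> 1
  7 (index 2): smaller elements after it = [3] -> 1
Total inversions = 1 + 1 + 1 = 3
Final answer: 3


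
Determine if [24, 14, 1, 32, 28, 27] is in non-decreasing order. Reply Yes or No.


Check consecutive pairs:
  24 <= 14? False
  14 <= 1? False
  1 <= 32? True
  32 <= 28? False
  28 <= 27? False
4 consecutive pair(s) are out of order, so the list is not sorted.
Final answer: No


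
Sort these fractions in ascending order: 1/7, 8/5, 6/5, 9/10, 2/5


Convert to decimal for comparison:
  1/7 = 0.1429
  8/5 = 1.6
  6/5 = 1.2
  9/10 = 0.9
  2/5 = 0.4
Decimals in increasing order: 0.1429 < 0.4 < 0.9 < 1.2 < 1.6
Writing each back as its fraction gives the sorted order.
Final answer: 1/7, 2/5, 9/10, 6/5, 8/5


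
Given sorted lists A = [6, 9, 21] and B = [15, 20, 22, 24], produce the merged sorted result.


List A: [6, 9, 21]
List B: [15, 20, 22, 24]
Repeatedly compare the front elements and take the smaller:
  6 vs 15 -> take 6
  9 vs 15 -> take 9
  21 vs 15 -> take 15
  21 vs 20 -> take 20
  21 vs 22 -> take 21
  A is exhausted; append the rest of B: [22, 24]
Final answer: [6, 9, 15, 20, 21, 22, 24]


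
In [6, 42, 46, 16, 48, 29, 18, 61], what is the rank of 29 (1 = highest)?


Sort descending: [61, 48, 46, 42, 29, 18, 16, 6]
Find 29 in the sorted list.
29 is at position 5.
Final answer: 5


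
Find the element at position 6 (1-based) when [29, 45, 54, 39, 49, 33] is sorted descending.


Sort descending: [54, 49, 45, 39, 33, 29]
The 6th element (1-indexed) is at index 5.
Value = 29
Final answer: 29


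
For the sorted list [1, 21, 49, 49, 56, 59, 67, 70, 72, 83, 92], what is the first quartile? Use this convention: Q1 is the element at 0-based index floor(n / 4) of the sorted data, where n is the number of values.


The list has n = 11 elements.
Q1 index = floor(11 / 4) = floor(2.75) = 2
Counting from index 0 in the sorted data, the element at index 2 is 49.
Final answer: 49


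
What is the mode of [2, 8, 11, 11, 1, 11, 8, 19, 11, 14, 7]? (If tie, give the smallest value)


Count the frequency of each value:
  1 appears 1 time(s)
  2 appears 1 time(s)
  7 appears 1 time(s)
  8 appears 2 time(s)
  11 appears 4 time(s)
  14 appears 1 time(s)
  19 appears 1 time(s)
Maximum frequency is 4.
Only 11 reaches that frequency, so it is the mode.
Final answer: 11


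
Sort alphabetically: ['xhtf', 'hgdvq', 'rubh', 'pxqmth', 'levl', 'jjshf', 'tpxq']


Compare strings character by character (the first differing letter decides):
  'hgdvq' < 'jjshf' since 'h' < 'j' at position 1
  'jjshf' < 'levl' since 'j' < 'l' at position 1
  'levl' < 'pxqmth' since 'l' < 'p' at position 1
  'pxqmth' < 'rubh' since 'p' < 'r' at position 1
  'rubh' < 'tpxq' since 'r' < 't' at position 1
  'tpxq' < 'xhtf' since 't' < 'x' at position 1
Chaining these comparisons gives the alphabetical order.
Final answer: ['hgdvq', 'jjshf', 'levl', 'pxqmth', 'rubh', 'tpxq', 'xhtf']


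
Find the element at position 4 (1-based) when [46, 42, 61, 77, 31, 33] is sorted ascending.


Sort ascending: [31, 33, 42, 46, 61, 77]
The 4th element (1-indexed) is at index 3.
Value = 46
Final answer: 46


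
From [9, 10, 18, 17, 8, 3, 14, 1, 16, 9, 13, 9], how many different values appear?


List all unique values:
Distinct values: [1, 3, 8, 9, 10, 13, 14, 16, 17, 18]
Count = 10
Final answer: 10


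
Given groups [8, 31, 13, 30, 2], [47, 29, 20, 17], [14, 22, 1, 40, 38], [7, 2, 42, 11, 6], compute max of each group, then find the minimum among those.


Find max of each group:
  Group 1: [8, 31, 13, 30, 2] -> max = 31
  Group 2: [47, 29, 20, 17] -> max = 47
  Group 3: [14, 22, 1, 40, 38] -> max = 40
  Group 4: [7, 2, 42, 11, 6] -> max = 42
Maxes: [31, 47, 40, 42]
Minimum of maxes = 31
Final answer: 31


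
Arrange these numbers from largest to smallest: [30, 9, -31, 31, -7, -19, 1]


Original list: [30, 9, -31, 31, -7, -19, 1]
Repeatedly take the largest remaining element:
  Remaining [30, 9, -31, 31, -7, -19, 1] -> largest is 31
  Remaining [30, 9, -31, -7, -19, 1] -> largest is 30
  Remaining [9, -31, -7, -19, 1] -> largest is 9
  Remaining [-31, -7, -19, 1] -> largest is 1
  Remaining [-31, -7, -19] -> largest is -7
  Remaining [-31, -19] -> largest is -19
  Remaining [-31] -> largest is -31
Collecting the picks in order gives the descending list.
Final answer: [31, 30, 9, 1, -7, -19, -31]


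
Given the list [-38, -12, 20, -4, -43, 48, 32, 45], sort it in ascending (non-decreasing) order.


Original list: [-38, -12, 20, -4, -43, 48, 32, 45]
Repeatedly take the smallest remaining element:
  Remaining [-38, -12, 20, -4, -43, 48, 32, 45] -> smallest is -43
  Remaining [-38, -12, 20, -4, 48, 32, 45] -> smallest is -38
  Remaining [-12, 20, -4, 48, 32, 45] -> smallest is -12
  Remaining [20, -4, 48, 32, 45] -> smallest is -4
  Remaining [20, 48, 32, 45] -> smallest is 20
  Remaining [48, 32, 45] -> smallest is 32
  Remaining [48, 45] -> smallest is 45
  Remaining [48] -> smallest is 48
Collecting the picks in order gives the sorted list.
Final answer: [-43, -38, -12, -4, 20, 32, 45, 48]


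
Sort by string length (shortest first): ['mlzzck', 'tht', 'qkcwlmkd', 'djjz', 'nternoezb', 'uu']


Compute lengths:
  'mlzzck' has length 6
  'tht' has length 3
  'qkcwlmkd' has length 8
  'djjz' has length 4
  'nternoezb' has length 9
  'uu' has length 2
Lengths in increasing order: 2 < 3 < 4 < 6 < 8 < 9
Listing the words in that order gives the answer.
Final answer: ['uu', 'tht', 'djjz', 'mlzzck', 'qkcwlmkd', 'nternoezb']


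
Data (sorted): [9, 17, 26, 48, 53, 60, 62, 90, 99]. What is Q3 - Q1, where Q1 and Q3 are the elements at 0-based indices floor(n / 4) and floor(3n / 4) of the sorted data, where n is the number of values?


The data has n = 9 elements.
Q1 index = floor(9 / 4) = floor(2.25) = 2; Q3 index = floor(3 * 9 / 4) = floor(6.75) = 6
Q1 = element at index 2 = 26
Q3 = element at index 6 = 62
IQR = 62 - 26 = 36
Final answer: 36


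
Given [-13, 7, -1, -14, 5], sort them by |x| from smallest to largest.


Compute absolute values:
  |-13| = 13
  |7| = 7
  |-1| = 1
  |-14| = 14
  |5| = 5
Absolute values in increasing order: 1 < 5 < 7 < 13 < 14
Listing the original numbers in that order gives the answer.
Final answer: [-1, 5, 7, -13, -14]


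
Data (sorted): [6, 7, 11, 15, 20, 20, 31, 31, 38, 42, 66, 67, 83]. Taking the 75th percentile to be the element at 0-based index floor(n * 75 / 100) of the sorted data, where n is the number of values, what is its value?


The dataset has n = 13 elements.
Index = floor(13 * 75 / 100) = floor(975 / 100) = floor(9.75) = 9
Counting from index 0 in the sorted data, the element at index 9 is 42.
Final answer: 42


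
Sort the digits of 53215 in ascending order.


The number 53215 has digits: 5, 3, 2, 1, 5
Sorted: 1, 2, 3, 5, 5
Joining the sorted digits gives the result.
Final answer: 12355


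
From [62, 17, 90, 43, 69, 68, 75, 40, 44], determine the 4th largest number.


Sort descending: [90, 75, 69, 68, 62, 44, 43, 40, 17]
The 4th element (1-indexed) is at index 3.
Value = 68
Final answer: 68


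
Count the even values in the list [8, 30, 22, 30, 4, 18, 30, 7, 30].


Check each element:
  8 is even
  30 is even
  22 is even
  30 is even
  4 is even
  18 is even
  30 is even
  7 is odd
  30 is even
Evens: [8, 30, 22, 30, 4, 18, 30, 30]
Count of evens = 8
Final answer: 8


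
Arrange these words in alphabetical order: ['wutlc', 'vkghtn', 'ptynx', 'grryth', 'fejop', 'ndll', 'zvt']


Compare strings character by character (the first differing letter decides):
  'fejop' < 'grryth' since 'f' < 'g' at position 1
  'grryth' < 'ndll' since 'g' < 'n' at position 1
  'ndll' < 'ptynx' since 'n' < 'p' at position 1
  'ptynx' < 'vkghtn' since 'p' < 'v' at position 1
  'vkghtn' < 'wutlc' since 'v' < 'w' at position 1
  'wutlc' < 'zvt' since 'w' < 'z' at position 1
Chaining these comparisons gives the alphabetical order.
Final answer: ['fejop', 'grryth', 'ndll', 'ptynx', 'vkghtn', 'wutlc', 'zvt']


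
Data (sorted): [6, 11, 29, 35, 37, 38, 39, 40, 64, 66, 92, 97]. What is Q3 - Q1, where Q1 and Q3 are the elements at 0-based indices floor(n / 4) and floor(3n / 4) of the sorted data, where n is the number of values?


The data has n = 12 elements.
Q1 index = floor(12 / 4) = floor(3) = 3; Q3 index = floor(3 * 12 / 4) = floor(9) = 9
Q1 = element at index 3 = 35
Q3 = element at index 9 = 66
IQR = 66 - 35 = 31
Final answer: 31


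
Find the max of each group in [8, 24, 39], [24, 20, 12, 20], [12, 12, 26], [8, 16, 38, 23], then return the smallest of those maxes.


Find max of each group:
  Group 1: [8, 24, 39] -> max = 39
  Group 2: [24, 20, 12, 20] -> max = 24
  Group 3: [12, 12, 26] -> max = 26
  Group 4: [8, 16, 38, 23] -> max = 38
Maxes: [39, 24, 26, 38]
Minimum of maxes = 24
Final answer: 24


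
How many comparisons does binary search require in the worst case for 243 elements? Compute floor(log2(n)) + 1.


Binary search halves the search space each step.
Maximum comparisons = floor(log2(243)) + 1
log2(243) = 7.9248
floor(log2(243)) = 7, so 7 + 1 = 8
Final answer: 8


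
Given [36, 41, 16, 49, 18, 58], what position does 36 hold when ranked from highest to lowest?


Sort descending: [58, 49, 41, 36, 18, 16]
Find 36 in the sorted list.
36 is at position 4.
Final answer: 4


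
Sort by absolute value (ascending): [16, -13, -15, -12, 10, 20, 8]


Compute absolute values:
  |16| = 16
  |-13| = 13
  |-15| = 15
  |-12| = 12
  |10| = 10
  |20| = 20
  |8| = 8
Absolute values in increasing order: 8 < 10 < 12 < 13 < 15 < 16 < 20
Listing the original numbers in that order gives the answer.
Final answer: [8, 10, -12, -13, -15, 16, 20]


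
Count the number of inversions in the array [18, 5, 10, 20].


For each element, count the later elements that are smaller than it:
  18 (index 0): smaller elements after it = [5, 10] -> 2
  5 (index 1): smaller elements after it = [] -> 0
  10 (index 2): smaller elements after it = [] -> 0
Total inversions = 2 + 0 + 0 = 2
Final answer: 2


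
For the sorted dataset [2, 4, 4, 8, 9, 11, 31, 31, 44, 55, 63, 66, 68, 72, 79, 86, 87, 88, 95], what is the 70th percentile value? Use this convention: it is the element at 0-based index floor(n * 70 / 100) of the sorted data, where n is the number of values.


The dataset has n = 19 elements.
Index = floor(19 * 70 / 100) = floor(1330 / 100) = floor(13.3) = 13
Counting from index 0 in the sorted data, the element at index 13 is 72.
Final answer: 72


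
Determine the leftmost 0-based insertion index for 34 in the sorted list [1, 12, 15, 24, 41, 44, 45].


List is sorted: [1, 12, 15, 24, 41, 44, 45]
We need the leftmost position where 34 can be inserted, i.e. the first index whose element is >= 34 (or the end of the list if none is).
Binary search with low=0, high=7 (0-based indices):
  low=0, high=7, mid=3: a[3]=24 < 34, so low = 4
  low=4, high=7, mid=5: a[5]=44 >= 34, so high = 5
  low=4, high=5, mid=4: a[4]=41 >= 34, so high = 4
Now low = high = 4, so the insertion index is 4.
Final answer: 4


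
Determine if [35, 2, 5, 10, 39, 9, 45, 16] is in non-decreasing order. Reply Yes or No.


Check consecutive pairs:
  35 <= 2? False
  2 <= 5? True
  5 <= 10? True
  10 <= 39? True
  39 <= 9? False
  9 <= 45? True
  45 <= 16? False
3 consecutive pair(s) are out of order, so the list is not sorted.
Final answer: No


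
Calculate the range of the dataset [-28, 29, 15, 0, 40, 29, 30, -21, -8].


Maximum value: 40
Minimum value: -28
Range = 40 - (-28) = 68
Final answer: 68


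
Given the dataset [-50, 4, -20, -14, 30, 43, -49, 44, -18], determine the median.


First, sort the list: [-50, -49, -20, -18, -14, 4, 30, 43, 44]
The list has 9 elements (odd count).
The middle index is 4 (0-based), and the element there is -14.
Final answer: -14


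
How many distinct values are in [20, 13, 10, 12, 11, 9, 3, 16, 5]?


List all unique values:
Distinct values: [3, 5, 9, 10, 11, 12, 13, 16, 20]
Count = 9
Final answer: 9


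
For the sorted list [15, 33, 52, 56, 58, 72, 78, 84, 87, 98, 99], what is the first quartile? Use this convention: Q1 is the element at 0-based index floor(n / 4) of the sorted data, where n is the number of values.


The list has n = 11 elements.
Q1 index = floor(11 / 4) = floor(2.75) = 2
Counting from index 0 in the sorted data, the element at index 2 is 52.
Final answer: 52


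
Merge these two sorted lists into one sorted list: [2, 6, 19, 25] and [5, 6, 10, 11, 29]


List A: [2, 6, 19, 25]
List B: [5, 6, 10, 11, 29]
Repeatedly compare the front elements and take the smaller:
  2 vs 5 -> take 2
  6 vs 5 -> take 5
  6 vs 6 -> take 6
  19 vs 6 -> take 6
  19 vs 10 -> take 10
  19 vs 11 -> take 11
  19 vs 29 -> take 19
  25 vs 29 -> take 25
  A is exhausted; append the rest of B: [29]
Final answer: [2, 5, 6, 6, 10, 11, 19, 25, 29]


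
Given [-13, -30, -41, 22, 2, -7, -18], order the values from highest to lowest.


Original list: [-13, -30, -41, 22, 2, -7, -18]
Repeatedly take the largest remaining element:
  Remaining [-13, -30, -41, 22, 2, -7, -18] -> largest is 22
  Remaining [-13, -30, -41, 2, -7, -18] -> largest is 2
  Remaining [-13, -30, -41, -7, -18] -> largest is -7
  Remaining [-13, -30, -41, -18] -> largest is -13
  Remaining [-30, -41, -18] -> largest is -18
  Remaining [-30, -41] -> largest is -30
  Remaining [-41] -> largest is -41
Collecting the picks in order gives the descending list.
Final answer: [22, 2, -7, -13, -18, -30, -41]


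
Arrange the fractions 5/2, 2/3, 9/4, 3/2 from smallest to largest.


Convert to decimal for comparison:
  5/2 = 2.5
  2/3 = 0.6667
  9/4 = 2.25
  3/2 = 1.5
Decimals in increasing order: 0.6667 < 1.5 < 2.25 < 2.5
Writing each back as its fraction gives the sorted order.
Final answer: 2/3, 3/2, 9/4, 5/2


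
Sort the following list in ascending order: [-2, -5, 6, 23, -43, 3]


Original list: [-2, -5, 6, 23, -43, 3]
Repeatedly take the smallest remaining element:
  Remaining [-2, -5, 6, 23, -43, 3] -> smallest is -43
  Remaining [-2, -5, 6, 23, 3] -> smallest is -5
  Remaining [-2, 6, 23, 3] -> smallest is -2
  Remaining [6, 23, 3] -> smallest is 3
  Remaining [6, 23] -> smallest is 6
  Remaining [23] -> smallest is 23
Collecting the picks in order gives the sorted list.
Final answer: [-43, -5, -2, 3, 6, 23]


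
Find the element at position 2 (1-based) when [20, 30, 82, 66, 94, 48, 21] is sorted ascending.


Sort ascending: [20, 21, 30, 48, 66, 82, 94]
The 2nd element (1-indexed) is at index 1.
Value = 21
Final answer: 21


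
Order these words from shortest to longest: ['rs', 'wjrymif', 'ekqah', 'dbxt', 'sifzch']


Compute lengths:
  'rs' has length 2
  'wjrymif' has length 7
  'ekqah' has length 5
  'dbxt' has length 4
  'sifzch' has length 6
Lengths in increasing order: 2 < 4 < 5 < 6 < 7
Listing the words in that order gives the answer.
Final answer: ['rs', 'dbxt', 'ekqah', 'sifzch', 'wjrymif']


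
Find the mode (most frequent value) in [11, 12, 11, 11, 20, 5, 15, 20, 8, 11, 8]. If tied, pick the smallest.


Count the frequency of each value:
  5 appears 1 time(s)
  8 appears 2 time(s)
  11 appears 4 time(s)
  12 appears 1 time(s)
  15 appears 1 time(s)
  20 appears 2 time(s)
Maximum frequency is 4.
Only 11 reaches that frequency, so it is the mode.
Final answer: 11


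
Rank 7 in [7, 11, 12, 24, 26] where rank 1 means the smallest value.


Sort ascending: [7, 11, 12, 24, 26]
Find 7 in the sorted list.
7 is at position 1 (1-indexed).
Final answer: 1


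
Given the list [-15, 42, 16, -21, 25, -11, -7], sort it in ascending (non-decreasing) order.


Original list: [-15, 42, 16, -21, 25, -11, -7]
Repeatedly take the smallest remaining element:
  Remaining [-15, 42, 16, -21, 25, -11, -7] -> smallest is -21
  Remaining [-15, 42, 16, 25, -11, -7] -> smallest is -15
  Remaining [42, 16, 25, -11, -7] -> smallest is -11
  Remaining [42, 16, 25, -7] -> smallest is -7
  Remaining [42, 16, 25] -> smallest is 16
  Remaining [42, 25] -> smallest is 25
  Remaining [42] -> smallest is 42
Collecting the picks in order gives the sorted list.
Final answer: [-21, -15, -11, -7, 16, 25, 42]


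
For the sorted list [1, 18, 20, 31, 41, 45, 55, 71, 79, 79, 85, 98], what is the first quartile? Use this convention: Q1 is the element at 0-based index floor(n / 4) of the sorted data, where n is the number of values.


The list has n = 12 elements.
Q1 index = floor(12 / 4) = floor(3) = 3
Counting from index 0 in the sorted data, the element at index 3 is 31.
Final answer: 31


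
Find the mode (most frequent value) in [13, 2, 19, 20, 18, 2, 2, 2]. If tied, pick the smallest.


Count the frequency of each value:
  2 appears 4 time(s)
  13 appears 1 time(s)
  18 appears 1 time(s)
  19 appears 1 time(s)
  20 appears 1 time(s)
Maximum frequency is 4.
Only 2 reaches that frequency, so it is the mode.
Final answer: 2


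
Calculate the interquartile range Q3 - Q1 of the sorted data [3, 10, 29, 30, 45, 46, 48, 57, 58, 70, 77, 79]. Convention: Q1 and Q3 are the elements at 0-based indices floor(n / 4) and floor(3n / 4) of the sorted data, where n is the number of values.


The data has n = 12 elements.
Q1 index = floor(12 / 4) = floor(3) = 3; Q3 index = floor(3 * 12 / 4) = floor(9) = 9
Q1 = element at index 3 = 30
Q3 = element at index 9 = 70
IQR = 70 - 30 = 40
Final answer: 40


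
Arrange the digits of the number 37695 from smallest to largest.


The number 37695 has digits: 3, 7, 6, 9, 5
Sorted: 3, 5, 6, 7, 9
Joining the sorted digits gives the result.
Final answer: 35679


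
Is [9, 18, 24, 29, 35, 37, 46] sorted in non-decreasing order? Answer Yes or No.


Check consecutive pairs:
  9 <= 18? True
  18 <= 24? True
  24 <= 29? True
  29 <= 35? True
  35 <= 37? True
  37 <= 46? True
Every consecutive pair is in order, so the list is non-decreasing.
Final answer: Yes
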